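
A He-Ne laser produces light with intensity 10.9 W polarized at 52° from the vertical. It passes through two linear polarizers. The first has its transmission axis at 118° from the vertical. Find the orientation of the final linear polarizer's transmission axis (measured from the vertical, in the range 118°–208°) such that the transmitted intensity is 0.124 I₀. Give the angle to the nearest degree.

θ ≈ 148°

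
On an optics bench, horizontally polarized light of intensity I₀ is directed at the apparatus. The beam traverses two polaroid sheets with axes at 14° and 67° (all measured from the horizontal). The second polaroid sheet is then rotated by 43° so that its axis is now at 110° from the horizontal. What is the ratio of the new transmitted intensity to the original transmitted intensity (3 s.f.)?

Before rotation:
I₁ = I₀ cos²(14° − 0°) = I₀ cos²(14°) = 0.9415 I₀.
I₂ = I₁ cos²(67° − 14°) = 0.9415 I₀ · cos²(53°) = 0.341 I₀.
After rotation:
I₁ = I₀ cos²(14° − 0°) = I₀ cos²(14°) = 0.9415 I₀.
Angle between axes 1 and 2: 84°. I₂ = 0.9415 I₀ · cos²(84°) = 0.01029 I₀.
Ratio = 0.01029 / 0.341 = 0.03017.

I_new/I_old ≈ 0.0302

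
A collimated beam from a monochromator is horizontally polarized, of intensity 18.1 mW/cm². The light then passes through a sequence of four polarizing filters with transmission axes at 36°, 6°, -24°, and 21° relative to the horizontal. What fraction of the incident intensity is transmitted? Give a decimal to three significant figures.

I/I₀ ≈ 0.184

I₁ = 18.1 mW/cm² · cos²(36°) = 11.85 mW/cm².
I₂ = I₁ · cos²(30°) = 11.85 · 0.75 = 8.885 mW/cm².
I₃ = I₂ · cos²(30°) = 8.885 · 0.75 = 6.664 mW/cm².
I₄ = I₃ · cos²(45°) = 6.664 · 0.5 = 3.332 mW/cm².
Transmitted fraction = 0.1841.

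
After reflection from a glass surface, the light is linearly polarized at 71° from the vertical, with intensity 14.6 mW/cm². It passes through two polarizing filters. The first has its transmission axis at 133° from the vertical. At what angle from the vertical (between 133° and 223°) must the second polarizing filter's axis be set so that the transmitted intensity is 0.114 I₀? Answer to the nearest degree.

θ ≈ 177°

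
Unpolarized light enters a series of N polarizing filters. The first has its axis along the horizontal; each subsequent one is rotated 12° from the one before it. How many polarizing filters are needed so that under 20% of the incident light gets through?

First polarizer halves the unpolarized light: factor 1/2.
Each further stage multiplies by cos²(12°) = 0.9568.
After N polarizers: T = 0.5·0.9568^(N−1). Require T < 0.20 ⇒ N−1 > ln(0.20/0.5)/ln(0.9568) = 20.74, so N−1 ≥ 21 and N = 22.
Check: N=22 gives T = 0.1977 < 0.20; N=21 gives T = 0.2066.

N = 22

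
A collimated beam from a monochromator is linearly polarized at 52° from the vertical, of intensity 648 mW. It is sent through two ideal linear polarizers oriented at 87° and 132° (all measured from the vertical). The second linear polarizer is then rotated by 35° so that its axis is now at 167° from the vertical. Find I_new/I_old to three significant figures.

I_new/I_old ≈ 0.0603

Before rotation:
By Malus's law, I₁ = I₀ cos²(87° − 52°) = I₀ cos²(35°) = 0.671 I₀.
I₂ = I₁ cos²(132° − 87°) = 0.671 I₀ · cos²(45°) = 0.3355 I₀.
After rotation:
I₁ = I₀ cos²(87° − 52°) = I₀ cos²(35°) = 0.671 I₀.
I₂ = I₁ cos²(167° − 87°) = 0.671 I₀ · cos²(80°) = 0.02023 I₀.
Ratio = 0.02023 / 0.3355 = 0.06031.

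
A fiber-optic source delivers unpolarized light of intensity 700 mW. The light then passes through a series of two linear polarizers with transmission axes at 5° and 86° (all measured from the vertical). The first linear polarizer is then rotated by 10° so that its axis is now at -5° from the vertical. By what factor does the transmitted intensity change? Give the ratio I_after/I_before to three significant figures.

I_new/I_old ≈ 0.0124

Before rotation:
Unpolarized light through the first polarizer → I₁ = ½ I₀, now polarized at 5°.
I₂ = I₁ cos²(86° − 5°) = 0.5 I₀ · cos²(81°) = 0.01224 I₀.
After rotation:
Unpolarized light through the first polarizer → I₁ = ½ I₀, now polarized at -5°.
Angle between axes 1 and 2: 89°. I₂ = 0.5 I₀ · cos²(89°) = 0.0001523 I₀.
Ratio = 0.0001523 / 0.01224 = 0.01245.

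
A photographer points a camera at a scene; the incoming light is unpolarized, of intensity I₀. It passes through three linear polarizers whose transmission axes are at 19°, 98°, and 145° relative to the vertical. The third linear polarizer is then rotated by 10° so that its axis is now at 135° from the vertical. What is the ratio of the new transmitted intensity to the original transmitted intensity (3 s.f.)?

I_new/I_old ≈ 1.37

Before rotation:
Unpolarized light through the first polarizer → I₁ = ½ I₀, now polarized at 19°.
I₂ = I₁ cos²(98° − 19°) = 0.5 I₀ · cos²(79°) = 0.0182 I₀.
I₃ = I₂ cos²(145° − 98°) = 0.0182 I₀ · cos²(47°) = 0.008467 I₀.
After rotation:
Unpolarized light through the first polarizer → I₁ = ½ I₀, now polarized at 19°.
I₂ = I₁ cos²(98° − 19°) = 0.5 I₀ · cos²(79°) = 0.0182 I₀.
I₃ = I₂ cos²(135° − 98°) = 0.0182 I₀ · cos²(37°) = 0.01161 I₀.
Ratio = 0.01161 / 0.008467 = 1.371.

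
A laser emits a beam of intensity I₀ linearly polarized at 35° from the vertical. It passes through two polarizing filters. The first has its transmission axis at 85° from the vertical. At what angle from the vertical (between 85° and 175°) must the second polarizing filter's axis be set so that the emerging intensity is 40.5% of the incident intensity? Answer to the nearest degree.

I₁ = I₀ cos²(85° − 35°) = I₀ cos²(50°) = 0.4132 I₀.
Need I₂/I₀ = 0.405, so cos²(θ − 85°) = 0.405 / 0.4132 = 0.9802.
θ − 85° = arccos(√0.9802) = 8.1°, giving θ ≈ 85 + 8.1 = 93.1°.

θ ≈ 93°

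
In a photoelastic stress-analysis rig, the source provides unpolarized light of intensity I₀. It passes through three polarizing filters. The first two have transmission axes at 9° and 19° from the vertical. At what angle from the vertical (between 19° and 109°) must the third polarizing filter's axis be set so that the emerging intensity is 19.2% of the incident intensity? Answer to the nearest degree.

Unpolarized light through the first polarizer → I₁ = ½ I₀, now polarized at 9°.
I₂ = I₁ cos²(19° − 9°) = 0.5 I₀ · cos²(10°) = 0.4849 I₀.
Need I₃/I₀ = 0.192, so cos²(θ − 19°) = 0.192 / 0.4849 = 0.3959.
θ − 19° = arccos(√0.3959) = 51.0°, giving θ ≈ 19 + 51.0 = 70.0°.

θ ≈ 70°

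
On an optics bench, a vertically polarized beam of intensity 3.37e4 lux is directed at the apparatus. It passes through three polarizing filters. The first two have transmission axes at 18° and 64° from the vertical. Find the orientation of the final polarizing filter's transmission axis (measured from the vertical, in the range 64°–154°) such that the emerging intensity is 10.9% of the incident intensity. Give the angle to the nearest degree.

θ ≈ 124°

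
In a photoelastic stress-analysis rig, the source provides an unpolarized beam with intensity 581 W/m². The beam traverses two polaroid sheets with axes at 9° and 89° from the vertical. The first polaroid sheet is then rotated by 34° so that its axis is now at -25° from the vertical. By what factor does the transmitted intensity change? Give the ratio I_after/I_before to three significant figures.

Before rotation:
Unpolarized light through the first polarizer → I₁ = ½ I₀, now polarized at 9°.
I₂ = I₁ cos²(89° − 9°) = 0.5 I₀ · cos²(80°) = 0.01508 I₀.
After rotation:
Unpolarized light through the first polarizer → I₁ = ½ I₀, now polarized at -25°.
Angle between axes 1 and 2: 66°. I₂ = 0.5 I₀ · cos²(66°) = 0.08272 I₀.
Ratio = 0.08272 / 0.01508 = 5.486.

I_new/I_old ≈ 5.49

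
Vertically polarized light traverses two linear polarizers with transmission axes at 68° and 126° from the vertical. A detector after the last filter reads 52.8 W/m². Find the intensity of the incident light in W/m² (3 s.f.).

I₁ = I₀ cos²(68° − 0°) = I₀ cos²(68°) = 0.1403 I₀.
I₂ = I₁ cos²(126° − 68°) = 0.1403 I₀ · cos²(58°) = 0.03941 I₀.
So 52.8 W/m² = 0.03941 I₀, giving I₀ = 52.8/0.03941 = 1340 W/m².

I₀ ≈ 1340 W/m²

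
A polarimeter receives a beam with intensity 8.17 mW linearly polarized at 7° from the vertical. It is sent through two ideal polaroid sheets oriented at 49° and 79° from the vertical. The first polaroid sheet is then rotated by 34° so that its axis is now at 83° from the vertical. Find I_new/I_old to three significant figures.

I_new/I_old ≈ 0.141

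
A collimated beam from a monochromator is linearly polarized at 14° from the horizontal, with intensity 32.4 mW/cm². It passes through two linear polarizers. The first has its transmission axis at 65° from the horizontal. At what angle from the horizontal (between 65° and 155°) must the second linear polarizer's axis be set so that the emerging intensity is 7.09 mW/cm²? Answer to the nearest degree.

θ ≈ 107°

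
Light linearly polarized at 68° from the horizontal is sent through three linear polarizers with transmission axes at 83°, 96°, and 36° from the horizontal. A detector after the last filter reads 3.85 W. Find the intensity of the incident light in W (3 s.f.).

I₀ ≈ 17.4 W

I₁ = I₀ cos²(83° − 68°) = I₀ cos²(15°) = 0.933 I₀.
I₂ = I₁ cos²(96° − 83°) = 0.933 I₀ · cos²(13°) = 0.8858 I₀.
I₃ = I₂ cos²(36° − 96°) = 0.8858 I₀ · cos²(60°) = 0.2214 I₀.
So 3.85 W = 0.2214 I₀, giving I₀ = 3.85/0.2214 = 17.39 W.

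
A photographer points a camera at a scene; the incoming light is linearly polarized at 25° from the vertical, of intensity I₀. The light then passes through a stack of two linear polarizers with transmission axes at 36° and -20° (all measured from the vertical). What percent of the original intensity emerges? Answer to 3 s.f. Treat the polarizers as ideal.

≈ 30.1%

By Malus's law, I₁ = I₀ cos²(36° − 25°) = I₀ cos²(11°) = 0.9636 I₀.
I₂ = I₁ cos²(-20° − 36°) = 0.9636 I₀ · cos²(56°) = 0.3013 I₀.
That is 30.13% of the incident intensity.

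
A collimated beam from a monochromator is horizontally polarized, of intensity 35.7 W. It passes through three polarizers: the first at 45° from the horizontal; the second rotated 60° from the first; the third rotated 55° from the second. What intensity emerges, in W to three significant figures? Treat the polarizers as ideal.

I₁ = 35.7 W · cos²(45°) = 17.85 W.
I₂ = I₁ · cos²(60°) = 17.85 · 0.25 = 4.463 W.
I₃ = I₂ · cos²(55°) = 4.463 · 0.329 = 1.468 W.

I ≈ 1.47 W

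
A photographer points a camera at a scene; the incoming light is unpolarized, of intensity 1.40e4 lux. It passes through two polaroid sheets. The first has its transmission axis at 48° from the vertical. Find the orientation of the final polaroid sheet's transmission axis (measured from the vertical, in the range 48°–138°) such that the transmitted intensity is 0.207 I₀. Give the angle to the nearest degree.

θ ≈ 98°

Unpolarized light through the first polarizer → I₁ = ½ I₀, now polarized at 48°.
Need I₂/I₀ = 0.207, so cos²(θ − 48°) = 0.207 / 0.5 = 0.414.
θ − 48° = arccos(√0.414) = 50.0°, giving θ ≈ 48 + 50.0 = 98.0°.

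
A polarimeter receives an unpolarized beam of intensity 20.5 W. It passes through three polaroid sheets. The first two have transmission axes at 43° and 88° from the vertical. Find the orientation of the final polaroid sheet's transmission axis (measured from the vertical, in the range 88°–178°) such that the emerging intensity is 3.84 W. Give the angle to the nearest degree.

θ ≈ 118°

Unpolarized light through the first polarizer → I₁ = ½ I₀, now polarized at 43°.
I₂ = I₁ cos²(88° − 43°) = 0.5 I₀ · cos²(45°) = 0.25 I₀.
Target fraction: 3.84 / 20.5 W = 0.1873 of I₀.
Need I₃/I₀ = 0.1873, so cos²(θ − 88°) = 0.1873 / 0.25 = 0.7493.
θ − 88° = arccos(√0.7493) = 30.0°, giving θ ≈ 88 + 30.0 = 118.0°.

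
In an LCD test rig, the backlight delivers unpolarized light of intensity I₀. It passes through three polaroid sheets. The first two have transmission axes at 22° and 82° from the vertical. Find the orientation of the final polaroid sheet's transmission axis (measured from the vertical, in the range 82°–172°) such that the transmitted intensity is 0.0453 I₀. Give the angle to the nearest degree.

θ ≈ 135°

Unpolarized light through the first polarizer → I₁ = ½ I₀, now polarized at 22°.
I₂ = I₁ cos²(82° − 22°) = 0.5 I₀ · cos²(60°) = 0.125 I₀.
Need I₃/I₀ = 0.0453, so cos²(θ − 82°) = 0.0453 / 0.125 = 0.3624.
θ − 82° = arccos(√0.3624) = 53.0°, giving θ ≈ 82 + 53.0 = 135.0°.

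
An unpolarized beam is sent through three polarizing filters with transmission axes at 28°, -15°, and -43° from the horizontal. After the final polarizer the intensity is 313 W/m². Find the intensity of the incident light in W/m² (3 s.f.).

I₀ ≈ 1500 W/m²

Unpolarized light through the first polarizer → I₁ = ½ I₀, now polarized at 28°.
I₂ = I₁ cos²(-15° − 28°) = 0.5 I₀ · cos²(43°) = 0.2674 I₀.
I₃ = I₂ cos²(-43° + 15°) = 0.2674 I₀ · cos²(28°) = 0.2085 I₀.
So 313 W/m² = 0.2085 I₀, giving I₀ = 313/0.2085 = 1501 W/m².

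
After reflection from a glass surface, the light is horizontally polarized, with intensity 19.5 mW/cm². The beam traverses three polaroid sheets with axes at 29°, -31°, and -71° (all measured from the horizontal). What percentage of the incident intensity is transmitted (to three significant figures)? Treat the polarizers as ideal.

≈ 11.2%

I₁ = 19.5 mW/cm² · cos²(29°) = 14.92 mW/cm².
I₂ = I₁ · cos²(60°) = 14.92 · 0.25 = 3.729 mW/cm².
I₃ = I₂ · cos²(40°) = 3.729 · 0.5868 = 2.188 mW/cm².
That is 11.22% of the incident intensity.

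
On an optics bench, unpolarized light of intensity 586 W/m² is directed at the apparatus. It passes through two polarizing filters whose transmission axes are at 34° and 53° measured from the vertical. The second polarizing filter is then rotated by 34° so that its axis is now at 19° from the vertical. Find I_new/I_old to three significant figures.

Before rotation:
Unpolarized light through the first polarizer → I₁ = ½ I₀, now polarized at 34°.
I₂ = I₁ cos²(53° − 34°) = 0.5 I₀ · cos²(19°) = 0.447 I₀.
After rotation:
Unpolarized light through the first polarizer → I₁ = ½ I₀, now polarized at 34°.
I₂ = I₁ cos²(19° − 34°) = 0.5 I₀ · cos²(15°) = 0.4665 I₀.
Ratio = 0.4665 / 0.447 = 1.044.

I_new/I_old ≈ 1.04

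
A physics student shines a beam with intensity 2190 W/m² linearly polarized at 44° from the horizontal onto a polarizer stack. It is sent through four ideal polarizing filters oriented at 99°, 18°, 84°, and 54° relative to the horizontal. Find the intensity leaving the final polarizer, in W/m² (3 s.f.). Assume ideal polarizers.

I ≈ 2.19 W/m²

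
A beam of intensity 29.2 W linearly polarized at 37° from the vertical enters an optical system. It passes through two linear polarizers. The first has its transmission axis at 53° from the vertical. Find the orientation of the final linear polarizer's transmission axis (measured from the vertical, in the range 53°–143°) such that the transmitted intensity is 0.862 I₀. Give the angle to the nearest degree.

θ ≈ 68°

By Malus's law, I₁ = I₀ cos²(53° − 37°) = I₀ cos²(16°) = 0.924 I₀.
Need I₂/I₀ = 0.862, so cos²(θ − 53°) = 0.862 / 0.924 = 0.9329.
θ − 53° = arccos(√0.9329) = 15.0°, giving θ ≈ 53 + 15.0 = 68.0°.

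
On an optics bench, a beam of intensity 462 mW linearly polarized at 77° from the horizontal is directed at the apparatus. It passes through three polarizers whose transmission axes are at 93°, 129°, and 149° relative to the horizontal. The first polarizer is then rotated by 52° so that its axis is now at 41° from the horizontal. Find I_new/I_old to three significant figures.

Before rotation:
I₁ = I₀ cos²(93° − 77°) = I₀ cos²(16°) = 0.924 I₀.
I₂ = I₁ cos²(129° − 93°) = 0.924 I₀ · cos²(36°) = 0.6048 I₀.
I₃ = I₂ cos²(149° − 129°) = 0.6048 I₀ · cos²(20°) = 0.534 I₀.
After rotation:
I₁ = I₀ cos²(41° − 77°) = I₀ cos²(36°) = 0.6545 I₀.
I₂ = I₁ cos²(129° − 41°) = 0.6545 I₀ · cos²(88°) = 0.0007972 I₀.
I₃ = I₂ cos²(149° − 129°) = 0.0007972 I₀ · cos²(20°) = 0.0007039 I₀.
Ratio = 0.0007039 / 0.534 = 0.001318.

I_new/I_old ≈ 0.00132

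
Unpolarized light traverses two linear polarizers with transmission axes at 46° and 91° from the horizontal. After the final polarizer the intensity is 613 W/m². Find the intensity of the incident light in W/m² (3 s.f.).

I₀ ≈ 2450 W/m²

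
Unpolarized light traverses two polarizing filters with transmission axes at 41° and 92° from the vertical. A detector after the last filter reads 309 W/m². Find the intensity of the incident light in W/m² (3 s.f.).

I₀ ≈ 1560 W/m²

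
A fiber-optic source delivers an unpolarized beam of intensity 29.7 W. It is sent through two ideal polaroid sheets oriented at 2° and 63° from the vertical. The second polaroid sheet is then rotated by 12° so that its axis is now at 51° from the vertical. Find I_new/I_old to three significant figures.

I_new/I_old ≈ 1.83

Before rotation:
Unpolarized light through the first polarizer → I₁ = ½ I₀, now polarized at 2°.
I₂ = I₁ cos²(63° − 2°) = 0.5 I₀ · cos²(61°) = 0.1175 I₀.
After rotation:
Unpolarized light through the first polarizer → I₁ = ½ I₀, now polarized at 2°.
I₂ = I₁ cos²(51° − 2°) = 0.5 I₀ · cos²(49°) = 0.2152 I₀.
Ratio = 0.2152 / 0.1175 = 1.831.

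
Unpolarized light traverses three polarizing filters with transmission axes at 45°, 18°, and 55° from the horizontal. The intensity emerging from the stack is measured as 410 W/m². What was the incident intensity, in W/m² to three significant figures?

I₀ ≈ 1620 W/m²

Unpolarized light through the first polarizer → I₁ = ½ I₀, now polarized at 45°.
I₂ = I₁ cos²(18° − 45°) = 0.5 I₀ · cos²(27°) = 0.3969 I₀.
I₃ = I₂ cos²(55° − 18°) = 0.3969 I₀ · cos²(37°) = 0.2532 I₀.
So 410 W/m² = 0.2532 I₀, giving I₀ = 410/0.2532 = 1619 W/m².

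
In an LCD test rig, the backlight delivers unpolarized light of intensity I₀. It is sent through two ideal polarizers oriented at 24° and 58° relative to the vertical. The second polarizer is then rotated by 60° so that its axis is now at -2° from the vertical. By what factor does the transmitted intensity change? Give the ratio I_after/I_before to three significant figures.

Before rotation:
Unpolarized light through the first polarizer → I₁ = ½ I₀, now polarized at 24°.
I₂ = I₁ cos²(58° − 24°) = 0.5 I₀ · cos²(34°) = 0.3437 I₀.
After rotation:
Unpolarized light through the first polarizer → I₁ = ½ I₀, now polarized at 24°.
I₂ = I₁ cos²(-2° − 24°) = 0.5 I₀ · cos²(26°) = 0.4039 I₀.
Ratio = 0.4039 / 0.3437 = 1.175.

I_new/I_old ≈ 1.18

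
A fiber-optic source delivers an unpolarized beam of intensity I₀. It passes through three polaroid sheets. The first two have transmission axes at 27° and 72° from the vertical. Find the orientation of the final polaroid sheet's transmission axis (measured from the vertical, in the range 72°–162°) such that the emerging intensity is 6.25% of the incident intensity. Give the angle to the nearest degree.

Unpolarized light through the first polarizer → I₁ = ½ I₀, now polarized at 27°.
I₂ = I₁ cos²(72° − 27°) = 0.5 I₀ · cos²(45°) = 0.25 I₀.
Need I₃/I₀ = 0.0625, so cos²(θ − 72°) = 0.0625 / 0.25 = 0.25.
θ − 72° = arccos(√0.25) = 60.0°, giving θ ≈ 72 + 60.0 = 132.0°.

θ ≈ 132°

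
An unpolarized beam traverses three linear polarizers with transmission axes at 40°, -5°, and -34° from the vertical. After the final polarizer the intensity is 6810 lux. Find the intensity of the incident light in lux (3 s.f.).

I₀ ≈ 3.56e4 lux

Unpolarized light through the first polarizer → I₁ = ½ I₀, now polarized at 40°.
I₂ = I₁ cos²(-5° − 40°) = 0.5 I₀ · cos²(45°) = 0.25 I₀.
I₃ = I₂ cos²(-34° + 5°) = 0.25 I₀ · cos²(29°) = 0.1912 I₀.
So 6810 lux = 0.1912 I₀, giving I₀ = 6810/0.1912 = 3.561e+04 lux.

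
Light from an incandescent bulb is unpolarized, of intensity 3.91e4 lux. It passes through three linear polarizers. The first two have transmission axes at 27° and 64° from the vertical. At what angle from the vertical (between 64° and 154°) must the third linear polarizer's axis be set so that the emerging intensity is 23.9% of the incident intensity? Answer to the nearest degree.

θ ≈ 94°

Unpolarized light through the first polarizer → I₁ = ½ I₀, now polarized at 27°.
I₂ = I₁ cos²(64° − 27°) = 0.5 I₀ · cos²(37°) = 0.3189 I₀.
Need I₃/I₀ = 0.239, so cos²(θ − 64°) = 0.239 / 0.3189 = 0.7494.
θ − 64° = arccos(√0.7494) = 30.0°, giving θ ≈ 64 + 30.0 = 94.0°.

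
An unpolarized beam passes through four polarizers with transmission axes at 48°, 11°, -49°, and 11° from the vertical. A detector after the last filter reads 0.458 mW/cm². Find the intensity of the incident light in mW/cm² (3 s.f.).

Unpolarized light through the first polarizer → I₁ = ½ I₀, now polarized at 48°.
I₂ = I₁ cos²(11° − 48°) = 0.5 I₀ · cos²(37°) = 0.3189 I₀.
I₃ = I₂ cos²(-49° − 11°) = 0.3189 I₀ · cos²(60°) = 0.07973 I₀.
I₄ = I₃ cos²(11° + 49°) = 0.07973 I₀ · cos²(60°) = 0.01993 I₀.
So 0.458 mW/cm² = 0.01993 I₀, giving I₀ = 0.458/0.01993 = 22.98 mW/cm².

I₀ ≈ 23.0 mW/cm²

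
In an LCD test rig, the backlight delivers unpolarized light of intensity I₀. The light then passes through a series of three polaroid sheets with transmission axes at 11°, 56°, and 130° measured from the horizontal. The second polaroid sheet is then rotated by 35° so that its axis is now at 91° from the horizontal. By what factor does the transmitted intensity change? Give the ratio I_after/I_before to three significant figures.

Before rotation:
Unpolarized light through the first polarizer → I₁ = ½ I₀, now polarized at 11°.
I₂ = I₁ cos²(56° − 11°) = 0.5 I₀ · cos²(45°) = 0.25 I₀.
I₃ = I₂ cos²(130° − 56°) = 0.25 I₀ · cos²(74°) = 0.01899 I₀.
After rotation:
Unpolarized light through the first polarizer → I₁ = ½ I₀, now polarized at 11°.
I₂ = I₁ cos²(91° − 11°) = 0.5 I₀ · cos²(80°) = 0.01508 I₀.
I₃ = I₂ cos²(130° − 91°) = 0.01508 I₀ · cos²(39°) = 0.009106 I₀.
Ratio = 0.009106 / 0.01899 = 0.4794.

I_new/I_old ≈ 0.479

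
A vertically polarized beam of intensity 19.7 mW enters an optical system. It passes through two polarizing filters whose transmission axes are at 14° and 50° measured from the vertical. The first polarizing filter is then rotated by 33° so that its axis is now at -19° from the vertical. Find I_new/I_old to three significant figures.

I_new/I_old ≈ 0.186

Before rotation:
I₁ = I₀ cos²(14° − 0°) = I₀ cos²(14°) = 0.9415 I₀.
I₂ = I₁ cos²(50° − 14°) = 0.9415 I₀ · cos²(36°) = 0.6162 I₀.
After rotation:
I₁ = I₀ cos²(-19° − 0°) = I₀ cos²(19°) = 0.894 I₀.
I₂ = I₁ cos²(50° + 19°) = 0.894 I₀ · cos²(69°) = 0.1148 I₀.
Ratio = 0.1148 / 0.6162 = 0.1863.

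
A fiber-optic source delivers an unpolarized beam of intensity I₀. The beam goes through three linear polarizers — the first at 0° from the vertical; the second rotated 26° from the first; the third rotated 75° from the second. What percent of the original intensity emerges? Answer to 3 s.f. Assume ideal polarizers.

Unpolarized light through the first polarizer → I₁ = ½ I₀, now polarized at 0°.
I₂ = I₁ cos²(26°) = 0.5 · 0.8078 I₀ = 0.4039 I₀.
I₃ = I₂ cos²(75°) = 0.4039 · 0.06699 I₀ = 0.02706 I₀.
That is 2.706% of the incident intensity.

≈ 2.71%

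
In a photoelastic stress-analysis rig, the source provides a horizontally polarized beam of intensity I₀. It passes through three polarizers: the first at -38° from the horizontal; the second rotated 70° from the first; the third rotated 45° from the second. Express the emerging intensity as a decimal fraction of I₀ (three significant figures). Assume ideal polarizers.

≈ 0.0363 I₀

I₁ = I₀ cos²(-38° − 0°) = I₀ cos²(38°) = 0.621 I₀.
I₂ = I₁ cos²(70°) = 0.621 · 0.117 I₀ = 0.07264 I₀.
I₃ = I₂ cos²(45°) = 0.07264 · 0.5 I₀ = 0.03632 I₀.
Transmitted fraction = 0.03632.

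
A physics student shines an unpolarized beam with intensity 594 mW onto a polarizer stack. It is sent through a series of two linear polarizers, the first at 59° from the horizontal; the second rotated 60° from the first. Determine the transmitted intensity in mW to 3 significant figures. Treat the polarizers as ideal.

I ≈ 74.3 mW

Unpolarized light through the first polarizer → I₁ = 594 mW/2 = 297 mW, polarized at 59°.
I₂ = I₁ · cos²(60°) = 297 · 0.25 = 74.25 mW.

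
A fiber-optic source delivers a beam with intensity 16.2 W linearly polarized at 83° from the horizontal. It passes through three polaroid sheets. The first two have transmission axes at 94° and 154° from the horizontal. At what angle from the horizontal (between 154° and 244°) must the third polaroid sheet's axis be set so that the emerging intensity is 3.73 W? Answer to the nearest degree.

θ ≈ 166°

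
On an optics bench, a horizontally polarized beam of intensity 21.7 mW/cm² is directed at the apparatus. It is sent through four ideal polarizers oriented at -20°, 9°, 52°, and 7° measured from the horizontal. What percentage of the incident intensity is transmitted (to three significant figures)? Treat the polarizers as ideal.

I₁ = 21.7 mW/cm² · cos²(20°) = 19.16 mW/cm².
I₂ = I₁ · cos²(29°) = 19.16 · 0.765 = 14.66 mW/cm².
I₃ = I₂ · cos²(43°) = 14.66 · 0.5349 = 7.84 mW/cm².
I₄ = I₃ · cos²(45°) = 7.84 · 0.5 = 3.92 mW/cm².
That is 18.06% of the incident intensity.

≈ 18.1%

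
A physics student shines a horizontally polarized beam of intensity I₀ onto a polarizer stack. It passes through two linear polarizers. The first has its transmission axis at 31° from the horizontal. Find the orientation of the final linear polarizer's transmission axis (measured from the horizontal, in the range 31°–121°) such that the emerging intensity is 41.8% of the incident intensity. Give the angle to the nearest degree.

θ ≈ 72°

I₁ = I₀ cos²(31° − 0°) = I₀ cos²(31°) = 0.7347 I₀.
Need I₂/I₀ = 0.418, so cos²(θ − 31°) = 0.418 / 0.7347 = 0.5689.
θ − 31° = arccos(√0.5689) = 41.0°, giving θ ≈ 31 + 41.0 = 72.0°.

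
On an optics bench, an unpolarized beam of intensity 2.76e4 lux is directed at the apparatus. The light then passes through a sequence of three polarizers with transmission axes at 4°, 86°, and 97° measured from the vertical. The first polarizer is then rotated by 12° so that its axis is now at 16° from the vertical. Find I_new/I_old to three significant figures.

I_new/I_old ≈ 6.04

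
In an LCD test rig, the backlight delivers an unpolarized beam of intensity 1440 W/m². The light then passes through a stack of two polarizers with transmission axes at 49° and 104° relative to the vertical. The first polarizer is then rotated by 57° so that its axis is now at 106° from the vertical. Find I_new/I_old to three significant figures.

I_new/I_old ≈ 3.04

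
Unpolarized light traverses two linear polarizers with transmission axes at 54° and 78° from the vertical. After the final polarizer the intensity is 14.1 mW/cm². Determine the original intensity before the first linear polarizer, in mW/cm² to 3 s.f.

I₀ ≈ 33.8 mW/cm²

Unpolarized light through the first polarizer → I₁ = ½ I₀, now polarized at 54°.
I₂ = I₁ cos²(78° − 54°) = 0.5 I₀ · cos²(24°) = 0.4173 I₀.
So 14.1 mW/cm² = 0.4173 I₀, giving I₀ = 14.1/0.4173 = 33.79 mW/cm².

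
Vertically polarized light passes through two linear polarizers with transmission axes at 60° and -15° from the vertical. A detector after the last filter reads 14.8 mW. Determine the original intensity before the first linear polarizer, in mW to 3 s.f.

I₀ ≈ 884 mW

I₁ = I₀ cos²(60° − 0°) = I₀ cos²(60°) = 0.25 I₀.
I₂ = I₁ cos²(-15° − 60°) = 0.25 I₀ · cos²(75°) = 0.01675 I₀.
So 14.8 mW = 0.01675 I₀, giving I₀ = 14.8/0.01675 = 883.7 mW.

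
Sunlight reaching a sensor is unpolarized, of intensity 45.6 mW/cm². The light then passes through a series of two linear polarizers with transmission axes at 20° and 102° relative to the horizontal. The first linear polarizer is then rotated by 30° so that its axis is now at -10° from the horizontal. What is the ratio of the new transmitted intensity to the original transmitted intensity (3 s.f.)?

Before rotation:
Unpolarized light through the first polarizer → I₁ = ½ I₀, now polarized at 20°.
I₂ = I₁ cos²(102° − 20°) = 0.5 I₀ · cos²(82°) = 0.009685 I₀.
After rotation:
Unpolarized light through the first polarizer → I₁ = ½ I₀, now polarized at -10°.
Angle between axes 1 and 2: 68°. I₂ = 0.5 I₀ · cos²(68°) = 0.07017 I₀.
Ratio = 0.07017 / 0.009685 = 7.245.

I_new/I_old ≈ 7.25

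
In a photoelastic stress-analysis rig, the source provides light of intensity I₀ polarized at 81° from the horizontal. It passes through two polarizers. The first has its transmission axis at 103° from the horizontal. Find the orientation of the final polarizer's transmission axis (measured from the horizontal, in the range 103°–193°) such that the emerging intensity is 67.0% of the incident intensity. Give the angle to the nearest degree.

I₁ = I₀ cos²(103° − 81°) = I₀ cos²(22°) = 0.8597 I₀.
Need I₂/I₀ = 0.67, so cos²(θ − 103°) = 0.67 / 0.8597 = 0.7794.
θ − 103° = arccos(√0.7794) = 28.0°, giving θ ≈ 103 + 28.0 = 131.0°.

θ ≈ 131°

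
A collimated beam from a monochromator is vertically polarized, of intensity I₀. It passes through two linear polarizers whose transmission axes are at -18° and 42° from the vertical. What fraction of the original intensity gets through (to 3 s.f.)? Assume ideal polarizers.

By Malus's law, I₁ = I₀ cos²(-18° − 0°) = I₀ cos²(18°) = 0.9045 I₀.
I₂ = I₁ cos²(42° + 18°) = 0.9045 I₀ · cos²(60°) = 0.2261 I₀.
Transmitted fraction = 0.2261.

≈ 0.226 I₀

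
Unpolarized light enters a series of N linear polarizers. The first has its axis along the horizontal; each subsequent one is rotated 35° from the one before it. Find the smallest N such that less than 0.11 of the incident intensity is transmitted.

First polarizer halves the unpolarized light: factor 1/2.
Each further stage multiplies by cos²(35°) = 0.671.
After N polarizers: T = 0.5·0.671^(N−1). Require T < 0.11 ⇒ N−1 > ln(0.11/0.5)/ln(0.671) = 3.80, so N−1 ≥ 4 and N = 5.
Check: N=5 gives T = 0.1014 < 0.11; N=4 gives T = 0.1511.

N = 5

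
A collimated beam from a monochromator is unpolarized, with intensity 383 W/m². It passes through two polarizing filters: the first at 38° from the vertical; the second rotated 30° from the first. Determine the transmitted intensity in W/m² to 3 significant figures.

I ≈ 144 W/m²

Unpolarized light through the first polarizer → I₁ = 383 W/m²/2 = 191.5 W/m², polarized at 38°.
I₂ = I₁ · cos²(30°) = 191.5 · 0.75 = 143.6 W/m².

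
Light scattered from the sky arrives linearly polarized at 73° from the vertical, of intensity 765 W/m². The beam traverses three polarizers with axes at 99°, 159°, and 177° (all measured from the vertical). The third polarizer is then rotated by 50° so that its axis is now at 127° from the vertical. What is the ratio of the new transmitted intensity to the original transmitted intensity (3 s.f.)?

I_new/I_old ≈ 0.795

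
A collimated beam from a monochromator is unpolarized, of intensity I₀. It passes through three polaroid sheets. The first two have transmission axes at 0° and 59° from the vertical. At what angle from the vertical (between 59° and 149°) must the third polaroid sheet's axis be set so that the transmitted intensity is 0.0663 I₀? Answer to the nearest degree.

θ ≈ 104°

Unpolarized light through the first polarizer → I₁ = ½ I₀, now polarized at 0°.
I₂ = I₁ cos²(59° − 0°) = 0.5 I₀ · cos²(59°) = 0.1326 I₀.
Need I₃/I₀ = 0.0663, so cos²(θ − 59°) = 0.0663 / 0.1326 = 0.4999.
θ − 59° = arccos(√0.4999) = 45.0°, giving θ ≈ 59 + 45.0 = 104.0°.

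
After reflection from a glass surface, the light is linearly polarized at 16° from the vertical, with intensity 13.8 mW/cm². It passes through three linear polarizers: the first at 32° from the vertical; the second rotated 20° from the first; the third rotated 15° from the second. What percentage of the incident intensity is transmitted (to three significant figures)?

I₁ = 13.8 mW/cm² · cos²(16°) = 12.75 mW/cm².
I₂ = I₁ · cos²(20°) = 12.75 · 0.883 = 11.26 mW/cm².
I₃ = I₂ · cos²(15°) = 11.26 · 0.933 = 10.51 mW/cm².
That is 76.13% of the incident intensity.

≈ 76.1%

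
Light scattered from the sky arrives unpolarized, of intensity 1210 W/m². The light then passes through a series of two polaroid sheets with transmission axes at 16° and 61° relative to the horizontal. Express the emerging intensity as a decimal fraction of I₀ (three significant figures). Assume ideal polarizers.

Unpolarized light through the first polarizer → I₁ = 1210 W/m²/2 = 605 W/m², polarized at 16°.
I₂ = I₁ · cos²(45°) = 605 · 0.5 = 302.5 W/m².
Transmitted fraction = 0.25.

I/I₀ ≈ 0.250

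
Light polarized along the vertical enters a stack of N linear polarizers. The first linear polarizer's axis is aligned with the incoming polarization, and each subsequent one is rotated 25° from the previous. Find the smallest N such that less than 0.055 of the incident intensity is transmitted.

First polarizer is aligned with the polarization: full transmission.
Each further stage multiplies by cos²(25°) = 0.8214.
After N polarizers: T = 0.8214^(N−1). Require T < 0.055 ⇒ N−1 > ln(0.055)/ln(0.8214) = 14.74, so N−1 ≥ 15 and N = 16.
Check: N=16 gives T = 0.05227 < 0.055; N=15 gives T = 0.06364.

N = 16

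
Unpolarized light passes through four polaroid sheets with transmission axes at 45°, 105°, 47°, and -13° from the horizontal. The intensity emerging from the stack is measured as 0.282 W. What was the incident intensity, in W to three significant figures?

Unpolarized light through the first polarizer → I₁ = ½ I₀, now polarized at 45°.
I₂ = I₁ cos²(105° − 45°) = 0.5 I₀ · cos²(60°) = 0.125 I₀.
I₃ = I₂ cos²(47° − 105°) = 0.125 I₀ · cos²(58°) = 0.0351 I₀.
I₄ = I₃ cos²(-13° − 47°) = 0.0351 I₀ · cos²(60°) = 0.008775 I₀.
So 0.282 W = 0.008775 I₀, giving I₀ = 0.282/0.008775 = 32.14 W.

I₀ ≈ 32.1 W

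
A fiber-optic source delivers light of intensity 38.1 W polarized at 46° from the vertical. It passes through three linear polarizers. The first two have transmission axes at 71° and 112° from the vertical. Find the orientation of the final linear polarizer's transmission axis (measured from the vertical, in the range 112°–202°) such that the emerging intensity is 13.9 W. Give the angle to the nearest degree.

I₁ = I₀ cos²(71° − 46°) = I₀ cos²(25°) = 0.8214 I₀.
I₂ = I₁ cos²(112° − 71°) = 0.8214 I₀ · cos²(41°) = 0.4679 I₀.
Target fraction: 13.9 / 38.1 W = 0.3648 of I₀.
Need I₃/I₀ = 0.3648, so cos²(θ − 112°) = 0.3648 / 0.4679 = 0.7798.
θ − 112° = arccos(√0.7798) = 28.0°, giving θ ≈ 112 + 28.0 = 140.0°.

θ ≈ 140°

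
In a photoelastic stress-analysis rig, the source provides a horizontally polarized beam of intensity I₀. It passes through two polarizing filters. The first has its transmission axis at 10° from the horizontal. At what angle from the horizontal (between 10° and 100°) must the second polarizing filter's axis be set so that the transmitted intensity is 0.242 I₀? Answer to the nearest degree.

I₁ = I₀ cos²(10° − 0°) = I₀ cos²(10°) = 0.9698 I₀.
Need I₂/I₀ = 0.242, so cos²(θ − 10°) = 0.242 / 0.9698 = 0.2495.
θ − 10° = arccos(√0.2495) = 60.0°, giving θ ≈ 10 + 60.0 = 70.0°.

θ ≈ 70°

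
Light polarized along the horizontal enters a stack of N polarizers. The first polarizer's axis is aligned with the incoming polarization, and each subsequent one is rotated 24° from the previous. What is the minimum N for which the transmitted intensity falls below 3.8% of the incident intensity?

N = 20

First polarizer is aligned with the polarization: full transmission.
Each further stage multiplies by cos²(24°) = 0.8346.
After N polarizers: T = 0.8346^(N−1). Require T < 0.038 ⇒ N−1 > ln(0.038)/ln(0.8346) = 18.08, so N−1 ≥ 19 and N = 20.
Check: N=20 gives T = 0.03219 < 0.038; N=19 gives T = 0.03857.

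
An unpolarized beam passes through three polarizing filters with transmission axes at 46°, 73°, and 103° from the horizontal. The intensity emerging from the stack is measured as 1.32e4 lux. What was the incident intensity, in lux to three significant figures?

Unpolarized light through the first polarizer → I₁ = ½ I₀, now polarized at 46°.
I₂ = I₁ cos²(73° − 46°) = 0.5 I₀ · cos²(27°) = 0.3969 I₀.
I₃ = I₂ cos²(103° − 73°) = 0.3969 I₀ · cos²(30°) = 0.2977 I₀.
So 1.32e4 lux = 0.2977 I₀, giving I₀ = 1.32e4/0.2977 = 4.434e+04 lux.

I₀ ≈ 4.43e4 lux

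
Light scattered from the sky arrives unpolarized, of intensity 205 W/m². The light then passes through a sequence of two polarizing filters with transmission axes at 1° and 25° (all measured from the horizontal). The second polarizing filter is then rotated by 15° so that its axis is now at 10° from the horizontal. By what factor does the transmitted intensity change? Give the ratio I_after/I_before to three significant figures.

Before rotation:
Unpolarized light through the first polarizer → I₁ = ½ I₀, now polarized at 1°.
I₂ = I₁ cos²(25° − 1°) = 0.5 I₀ · cos²(24°) = 0.4173 I₀.
After rotation:
Unpolarized light through the first polarizer → I₁ = ½ I₀, now polarized at 1°.
I₂ = I₁ cos²(10° − 1°) = 0.5 I₀ · cos²(9°) = 0.4878 I₀.
Ratio = 0.4878 / 0.4173 = 1.169.

I_new/I_old ≈ 1.17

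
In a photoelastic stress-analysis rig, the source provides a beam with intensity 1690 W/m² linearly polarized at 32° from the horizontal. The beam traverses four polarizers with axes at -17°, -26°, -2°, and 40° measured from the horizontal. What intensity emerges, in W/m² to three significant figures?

I₁ = 1690 W/m² · cos²(49°) = 727.4 W/m².
I₂ = I₁ · cos²(9°) = 727.4 · 0.9755 = 709.6 W/m².
I₃ = I₂ · cos²(24°) = 709.6 · 0.8346 = 592.2 W/m².
I₄ = I₃ · cos²(42°) = 592.2 · 0.5523 = 327.1 W/m².

I ≈ 327 W/m²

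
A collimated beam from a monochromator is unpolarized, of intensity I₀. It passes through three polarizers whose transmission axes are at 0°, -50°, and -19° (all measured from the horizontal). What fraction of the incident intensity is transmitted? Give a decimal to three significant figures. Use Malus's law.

≈ 0.152 I₀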